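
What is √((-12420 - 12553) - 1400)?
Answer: I*√26373 ≈ 162.4*I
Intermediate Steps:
√((-12420 - 12553) - 1400) = √(-24973 - 1400) = √(-26373) = I*√26373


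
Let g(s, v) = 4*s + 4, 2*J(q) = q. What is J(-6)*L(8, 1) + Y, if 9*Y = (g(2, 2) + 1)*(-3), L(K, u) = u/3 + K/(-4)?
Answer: 2/3 ≈ 0.66667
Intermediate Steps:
J(q) = q/2
g(s, v) = 4 + 4*s
L(K, u) = -K/4 + u/3 (L(K, u) = u*(1/3) + K*(-1/4) = u/3 - K/4 = -K/4 + u/3)
Y = -13/3 (Y = (((4 + 4*2) + 1)*(-3))/9 = (((4 + 8) + 1)*(-3))/9 = ((12 + 1)*(-3))/9 = (13*(-3))/9 = (1/9)*(-39) = -13/3 ≈ -4.3333)
J(-6)*L(8, 1) + Y = ((1/2)*(-6))*(-1/4*8 + (1/3)*1) - 13/3 = -3*(-2 + 1/3) - 13/3 = -3*(-5/3) - 13/3 = 5 - 13/3 = 2/3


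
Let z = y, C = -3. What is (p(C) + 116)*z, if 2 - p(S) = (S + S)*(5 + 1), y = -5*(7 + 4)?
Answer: -8470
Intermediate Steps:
y = -55 (y = -5*11 = -55)
p(S) = 2 - 12*S (p(S) = 2 - (S + S)*(5 + 1) = 2 - 2*S*6 = 2 - 12*S)
z = -55
(p(C) + 116)*z = ((2 - 12*(-3)) + 116)*(-55) = ((2 + 36) + 116)*(-55) = (38 + 116)*(-55) = 154*(-55) = -8470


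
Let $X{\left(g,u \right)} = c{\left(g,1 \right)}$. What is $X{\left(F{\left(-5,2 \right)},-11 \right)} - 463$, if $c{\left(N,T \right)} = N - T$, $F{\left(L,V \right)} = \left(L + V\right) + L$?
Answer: $-472$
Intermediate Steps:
$F{\left(L,V \right)} = V + 2 L$
$X{\left(g,u \right)} = -1 + g$ ($X{\left(g,u \right)} = g - 1 = -1 + g$)
$X{\left(F{\left(-5,2 \right)},-11 \right)} - 463 = \left(-1 + \left(2 + 2 \left(-5\right)\right)\right) - 463 = \left(-1 + \left(2 - 10\right)\right) - 463 = \left(-1 - 8\right) - 463 = -9 - 463 = -472$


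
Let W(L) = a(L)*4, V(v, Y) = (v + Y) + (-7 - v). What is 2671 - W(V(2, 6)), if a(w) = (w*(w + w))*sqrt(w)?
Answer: 2671 - 8*I ≈ 2671.0 - 8.0*I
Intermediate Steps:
V(v, Y) = -7 + Y (V(v, Y) = (Y + v) + (-7 - v) = -7 + Y)
a(w) = 2*w**(5/2) (a(w) = (w*(2*w))*sqrt(w) = (2*w**2)*sqrt(w) = 2*w**(5/2))
W(L) = 8*L**(5/2) (W(L) = (2*L**(5/2))*4 = 8*L**(5/2))
2671 - W(V(2, 6)) = 2671 - 8*(-7 + 6)**(5/2) = 2671 - 8*(-1)**(5/2) = 2671 - 8*I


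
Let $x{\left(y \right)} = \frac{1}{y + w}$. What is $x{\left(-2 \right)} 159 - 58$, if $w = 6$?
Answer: $- \frac{73}{4} \approx -18.25$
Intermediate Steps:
$x{\left(y \right)} = \frac{1}{6 + y}$ ($x{\left(y \right)} = \frac{1}{y + 6} = \frac{1}{6 + y}$)
$x{\left(-2 \right)} 159 - 58 = \frac{1}{6 - 2} \cdot 159 - 58 = \frac{1}{4} \cdot 159 - 58 = \frac{159}{4} - 58 = - \frac{73}{4}$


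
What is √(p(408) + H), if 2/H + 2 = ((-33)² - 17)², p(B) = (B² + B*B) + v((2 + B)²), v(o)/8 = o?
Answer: 3*√61545553476421351/574591 ≈ 1295.3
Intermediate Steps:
v(o) = 8*o
p(B) = 2*B² + 8*(2 + B)² (p(B) = (B² + B*B) + 8*(2 + B)² = (B² + B²) + 8*(2 + B)² = 2*B² + 8*(2 + B)²)
H = 1/574591 (H = 2/(-2 + ((-33)² - 17)²) = 2/(-2 + (1089 - 17)²) = 2/(-2 + 1072²) = 2/(-2 + 1149184) = 2/1149182 = 2*(1/1149182) = 1/574591 ≈ 1.7404e-6)
√(p(408) + H) = √((32 + 10*408² + 32*408) + 1/574591) = √((32 + 10*166464 + 13056) + 1/574591) = √((32 + 1664640 + 13056) + 1/574591) = √(1677728 + 1/574591) = √(964007409249/574591) = 3*√61545553476421351/574591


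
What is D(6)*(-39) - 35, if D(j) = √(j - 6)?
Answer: -35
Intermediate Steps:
D(j) = √(-6 + j)
D(6)*(-39) - 35 = √(-6 + 6)*(-39) - 35 = √0*(-39) - 35 = 0*(-39) - 35 = 0 - 35 = -35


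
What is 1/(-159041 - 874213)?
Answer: -1/1033254 ≈ -9.6782e-7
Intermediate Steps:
1/(-159041 - 874213) = 1/(-1033254) = -1/1033254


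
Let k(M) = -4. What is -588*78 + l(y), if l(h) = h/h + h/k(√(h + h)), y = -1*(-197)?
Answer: -183649/4 ≈ -45912.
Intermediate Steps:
y = 197
l(h) = 1 - h/4 (l(h) = h/h + h/(-4) = 1 + h*(-¼) = 1 - h/4)
-588*78 + l(y) = -588*78 + (1 - ¼*197) = -45864 + (1 - 197/4) = -45864 - 193/4 = -183649/4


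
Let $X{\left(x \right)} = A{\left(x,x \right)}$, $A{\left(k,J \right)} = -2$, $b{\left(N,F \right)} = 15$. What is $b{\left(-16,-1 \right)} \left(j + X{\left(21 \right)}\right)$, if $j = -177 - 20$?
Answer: $-2985$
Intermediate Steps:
$j = -197$ ($j = -177 - 20 = -197$)
$X{\left(x \right)} = -2$
$b{\left(-16,-1 \right)} \left(j + X{\left(21 \right)}\right) = 15 \left(-197 - 2\right) = 15 \left(-199\right) = -2985$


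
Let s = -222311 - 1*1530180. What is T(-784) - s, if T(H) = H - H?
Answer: 1752491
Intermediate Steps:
T(H) = 0
s = -1752491 (s = -222311 - 1530180 = -1752491)
T(-784) - s = 0 - 1*(-1752491) = 0 + 1752491 = 1752491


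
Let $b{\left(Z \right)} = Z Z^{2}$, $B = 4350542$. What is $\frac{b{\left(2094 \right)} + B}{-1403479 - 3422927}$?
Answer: $- \frac{4593098563}{2413203} \approx -1903.3$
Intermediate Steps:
$b{\left(Z \right)} = Z^{3}$
$\frac{b{\left(2094 \right)} + B}{-1403479 - 3422927} = \frac{2094^{3} + 4350542}{-1403479 - 3422927} = \frac{9181846584 + 4350542}{-4826406} = 9186197126 \left(- \frac{1}{4826406}\right) = - \frac{4593098563}{2413203}$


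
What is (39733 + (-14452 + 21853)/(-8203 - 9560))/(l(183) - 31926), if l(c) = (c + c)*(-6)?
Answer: -10693483/9183471 ≈ -1.1644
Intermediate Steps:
l(c) = -12*c (l(c) = (2*c)*(-6) = -12*c)
(39733 + (-14452 + 21853)/(-8203 - 9560))/(l(183) - 31926) = (39733 + (-14452 + 21853)/(-8203 - 9560))/(-12*183 - 31926) = (39733 + 7401/(-17763))/(-2196 - 31926) = (39733 + 7401*(-1/17763))/(-34122) = (39733 - 2467/5921)*(-1/34122) = (235256626/5921)*(-1/34122) = -10693483/9183471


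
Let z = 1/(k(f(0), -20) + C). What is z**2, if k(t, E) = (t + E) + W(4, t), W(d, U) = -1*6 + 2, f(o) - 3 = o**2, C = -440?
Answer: 1/212521 ≈ 4.7054e-6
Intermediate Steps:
f(o) = 3 + o**2
W(d, U) = -4 (W(d, U) = -6 + 2 = -4)
k(t, E) = -4 + E + t (k(t, E) = (t + E) - 4 = (E + t) - 4 = -4 + E + t)
z = -1/461 (z = 1/((-4 - 20 + (3 + 0**2)) - 440) = 1/((-4 - 20 + (3 + 0)) - 440) = 1/((-4 - 20 + 3) - 440) = 1/(-21 - 440) = 1/(-461) = -1/461 ≈ -0.0021692)
z**2 = (-1/461)**2 = 1/212521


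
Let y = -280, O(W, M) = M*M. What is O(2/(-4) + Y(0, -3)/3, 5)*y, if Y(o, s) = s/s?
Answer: -7000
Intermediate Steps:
Y(o, s) = 1
O(W, M) = M²
O(2/(-4) + Y(0, -3)/3, 5)*y = 5²*(-280) = 25*(-280) = -7000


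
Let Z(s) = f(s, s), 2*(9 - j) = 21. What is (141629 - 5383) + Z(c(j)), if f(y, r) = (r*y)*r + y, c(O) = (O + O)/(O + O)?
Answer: 136248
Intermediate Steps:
j = -3/2 (j = 9 - 1/2*21 = 9 - 21/2 = -3/2 ≈ -1.5000)
c(O) = 1 (c(O) = (2*O)/((2*O)) = (2*O)*(1/(2*O)) = 1)
f(y, r) = y + y*r**2 (f(y, r) = y*r**2 + y = y + y*r**2)
Z(s) = s*(1 + s**2)
(141629 - 5383) + Z(c(j)) = (141629 - 5383) + (1 + 1**3) = 136246 + (1 + 1) = 136246 + 2 = 136248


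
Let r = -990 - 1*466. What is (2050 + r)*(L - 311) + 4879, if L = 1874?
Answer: 933301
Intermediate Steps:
r = -1456 (r = -990 - 466 = -1456)
(2050 + r)*(L - 311) + 4879 = (2050 - 1456)*(1874 - 311) + 4879 = 594*1563 + 4879 = 928422 + 4879 = 933301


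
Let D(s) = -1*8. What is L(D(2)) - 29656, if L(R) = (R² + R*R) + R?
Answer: -29536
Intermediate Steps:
D(s) = -8
L(R) = R + 2*R² (L(R) = (R² + R²) + R = 2*R² + R = R + 2*R²)
L(D(2)) - 29656 = -8*(1 + 2*(-8)) - 29656 = -8*(1 - 16) - 29656 = -8*(-15) - 29656 = 120 - 29656 = -29536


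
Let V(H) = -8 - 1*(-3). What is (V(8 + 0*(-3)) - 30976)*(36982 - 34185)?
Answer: -86653857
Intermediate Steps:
V(H) = -5 (V(H) = -8 + 3 = -5)
(V(8 + 0*(-3)) - 30976)*(36982 - 34185) = (-5 - 30976)*(36982 - 34185) = -30981*2797 = -86653857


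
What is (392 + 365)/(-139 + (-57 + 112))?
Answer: -757/84 ≈ -9.0119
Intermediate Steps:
(392 + 365)/(-139 + (-57 + 112)) = 757/(-139 + 55) = 757/(-84) = 757*(-1/84) = -757/84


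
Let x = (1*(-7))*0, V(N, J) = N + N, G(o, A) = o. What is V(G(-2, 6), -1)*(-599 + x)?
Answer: 2396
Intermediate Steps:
V(N, J) = 2*N
x = 0 (x = -7*0 = 0)
V(G(-2, 6), -1)*(-599 + x) = (2*(-2))*(-599 + 0) = -4*(-599) = 2396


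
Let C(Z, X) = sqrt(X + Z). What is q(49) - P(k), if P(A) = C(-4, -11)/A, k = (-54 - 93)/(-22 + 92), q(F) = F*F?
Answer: 2401 + 10*I*sqrt(15)/21 ≈ 2401.0 + 1.8443*I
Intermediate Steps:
q(F) = F**2
k = -21/10 (k = -147/70 = -147*1/70 = -21/10 ≈ -2.1000)
P(A) = I*sqrt(15)/A (P(A) = sqrt(-11 - 4)/A = sqrt(-15)/A = (I*sqrt(15))/A = I*sqrt(15)/A)
q(49) - P(k) = 49**2 - I*sqrt(15)/(-21/10) = 2401 - I*sqrt(15)*(-10)/21 = 2401 - (-10)*I*sqrt(15)/21 = 2401 + 10*I*sqrt(15)/21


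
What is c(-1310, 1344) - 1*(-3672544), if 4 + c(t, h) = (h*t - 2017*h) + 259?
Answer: -798689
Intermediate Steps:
c(t, h) = 255 - 2017*h + h*t (c(t, h) = -4 + ((h*t - 2017*h) + 259) = -4 + ((-2017*h + h*t) + 259) = -4 + (259 - 2017*h + h*t) = 255 - 2017*h + h*t)
c(-1310, 1344) - 1*(-3672544) = (255 - 2017*1344 + 1344*(-1310)) - 1*(-3672544) = (255 - 2710848 - 1760640) + 3672544 = -4471233 + 3672544 = -798689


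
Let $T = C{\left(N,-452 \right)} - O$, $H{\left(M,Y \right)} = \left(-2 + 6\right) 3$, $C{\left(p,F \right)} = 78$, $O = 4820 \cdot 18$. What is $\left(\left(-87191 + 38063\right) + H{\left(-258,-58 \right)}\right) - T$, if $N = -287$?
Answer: $37566$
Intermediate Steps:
$O = 86760$
$H{\left(M,Y \right)} = 12$ ($H{\left(M,Y \right)} = 4 \cdot 3 = 12$)
$T = -86682$ ($T = 78 - 86760 = -86682$)
$\left(\left(-87191 + 38063\right) + H{\left(-258,-58 \right)}\right) - T = \left(\left(-87191 + 38063\right) + 12\right) - -86682 = \left(-49128 + 12\right) + 86682 = -49116 + 86682 = 37566$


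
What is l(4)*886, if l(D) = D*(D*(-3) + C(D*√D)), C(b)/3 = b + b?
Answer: 127584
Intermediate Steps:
C(b) = 6*b (C(b) = 3*(b + b) = 3*(2*b) = 6*b)
l(D) = D*(-3*D + 6*D^(3/2)) (l(D) = D*(D*(-3) + 6*(D*√D)) = D*(-3*D + 6*D^(3/2)))
l(4)*886 = (3*4*(-1*4 + 2*4^(3/2)))*886 = (3*4*(-4 + 2*8))*886 = (3*4*(-4 + 16))*886 = (3*4*12)*886 = 144*886 = 127584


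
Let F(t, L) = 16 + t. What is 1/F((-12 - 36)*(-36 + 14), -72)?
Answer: 1/1072 ≈ 0.00093284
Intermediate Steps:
1/F((-12 - 36)*(-36 + 14), -72) = 1/(16 + (-12 - 36)*(-36 + 14)) = 1/(16 - 48*(-22)) = 1/(16 + 1056) = 1/1072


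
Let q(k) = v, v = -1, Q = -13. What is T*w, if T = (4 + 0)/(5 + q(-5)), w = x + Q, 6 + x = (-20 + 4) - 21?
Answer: -56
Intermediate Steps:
x = -43 (x = -6 + ((-20 + 4) - 21) = -6 + (-16 - 21) = -6 - 37 = -43)
q(k) = -1
w = -56 (w = -43 - 13 = -56)
T = 1 (T = (4 + 0)/(5 - 1) = 4/4 = 4*(¼) = 1)
T*w = 1*(-56) = -56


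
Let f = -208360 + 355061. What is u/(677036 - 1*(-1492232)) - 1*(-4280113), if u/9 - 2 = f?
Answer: 9284713487611/2169268 ≈ 4.2801e+6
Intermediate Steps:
f = 146701
u = 1320327 (u = 18 + 9*146701 = 18 + 1320309 = 1320327)
u/(677036 - 1*(-1492232)) - 1*(-4280113) = 1320327/(677036 - 1*(-1492232)) - 1*(-4280113) = 1320327/(677036 + 1492232) + 4280113 = 1320327/2169268 + 4280113 = 9284713487611/2169268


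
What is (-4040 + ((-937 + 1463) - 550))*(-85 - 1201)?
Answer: 5226304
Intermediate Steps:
(-4040 + ((-937 + 1463) - 550))*(-85 - 1201) = (-4040 + (526 - 550))*(-1286) = (-4040 - 24)*(-1286) = -4064*(-1286) = 5226304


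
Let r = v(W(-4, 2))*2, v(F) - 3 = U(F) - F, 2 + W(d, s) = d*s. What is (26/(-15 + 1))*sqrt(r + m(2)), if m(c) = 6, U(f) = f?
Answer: -26*sqrt(3)/7 ≈ -6.4333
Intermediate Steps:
W(d, s) = -2 + d*s
v(F) = 3 (v(F) = 3 + (F - F) = 3 + 0 = 3)
r = 6 (r = 3*2 = 6)
(26/(-15 + 1))*sqrt(r + m(2)) = (26/(-15 + 1))*sqrt(6 + 6) = (26/(-14))*sqrt(12) = (-1/14*26)*(2*sqrt(3)) = -26*sqrt(3)/7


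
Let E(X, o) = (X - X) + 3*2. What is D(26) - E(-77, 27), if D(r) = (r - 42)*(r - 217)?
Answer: 3050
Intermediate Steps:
D(r) = (-217 + r)*(-42 + r) (D(r) = (-42 + r)*(-217 + r) = (-217 + r)*(-42 + r))
E(X, o) = 6 (E(X, o) = 0 + 6 = 6)
D(26) - E(-77, 27) = (9114 + 26² - 259*26) - 1*6 = (9114 + 676 - 6734) - 6 = 3056 - 6 = 3050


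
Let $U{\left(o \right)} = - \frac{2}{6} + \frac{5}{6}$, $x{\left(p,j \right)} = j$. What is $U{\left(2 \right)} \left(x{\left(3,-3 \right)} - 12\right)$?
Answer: $- \frac{15}{2} \approx -7.5$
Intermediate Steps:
$U{\left(o \right)} = \frac{1}{2}$ ($U{\left(o \right)} = \left(-2\right) \frac{1}{6} + 5 \cdot \frac{1}{6} = - \frac{1}{3} + \frac{5}{6} = \frac{1}{2}$)
$U{\left(2 \right)} \left(x{\left(3,-3 \right)} - 12\right) = \frac{-3 - 12}{2} = \frac{1}{2} \left(-15\right) = - \frac{15}{2}$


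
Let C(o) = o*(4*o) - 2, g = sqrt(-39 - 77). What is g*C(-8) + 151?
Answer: 151 + 508*I*sqrt(29) ≈ 151.0 + 2735.7*I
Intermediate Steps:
g = 2*I*sqrt(29) (g = sqrt(-116) = 2*I*sqrt(29) ≈ 10.77*I)
C(o) = -2 + 4*o**2 (C(o) = 4*o**2 - 2 = -2 + 4*o**2)
g*C(-8) + 151 = (2*I*sqrt(29))*(-2 + 4*(-8)**2) + 151 = (2*I*sqrt(29))*(-2 + 4*64) + 151 = (2*I*sqrt(29))*(-2 + 256) + 151 = (2*I*sqrt(29))*254 + 151 = 508*I*sqrt(29) + 151 = 151 + 508*I*sqrt(29)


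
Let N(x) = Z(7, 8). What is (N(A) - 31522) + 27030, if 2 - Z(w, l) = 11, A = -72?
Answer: -4501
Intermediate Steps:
Z(w, l) = -9 (Z(w, l) = 2 - 1*11 = 2 - 11 = -9)
N(x) = -9
(N(A) - 31522) + 27030 = (-9 - 31522) + 27030 = -31531 + 27030 = -4501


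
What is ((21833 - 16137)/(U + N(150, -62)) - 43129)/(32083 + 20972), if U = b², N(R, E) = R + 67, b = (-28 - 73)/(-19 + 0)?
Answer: -636083191/782897265 ≈ -0.81247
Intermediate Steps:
b = 101/19 (b = -101/(-19) = -101*(-1/19) = 101/19 ≈ 5.3158)
N(R, E) = 67 + R
U = 10201/361 (U = (101/19)² = 10201/361 ≈ 28.258)
((21833 - 16137)/(U + N(150, -62)) - 43129)/(32083 + 20972) = ((21833 - 16137)/(10201/361 + (67 + 150)) - 43129)/(32083 + 20972) = (5696/(10201/361 + 217) - 43129)/53055 = (5696/(88538/361) - 43129)*(1/53055) = (5696*(361/88538) - 43129)*(1/53055) = (1028128/44269 - 43129)*(1/53055) = -1908249573/44269*1/53055 = -636083191/782897265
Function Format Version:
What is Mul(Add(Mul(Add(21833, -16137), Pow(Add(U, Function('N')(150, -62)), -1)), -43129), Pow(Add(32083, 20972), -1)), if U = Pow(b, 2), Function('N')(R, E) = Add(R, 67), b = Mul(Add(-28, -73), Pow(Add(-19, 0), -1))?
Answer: Rational(-636083191, 782897265) ≈ -0.81247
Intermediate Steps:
b = Rational(101, 19) (b = Mul(-101, Pow(-19, -1)) = Mul(-101, Rational(-1, 19)) = Rational(101, 19) ≈ 5.3158)
Function('N')(R, E) = Add(67, R)
U = Rational(10201, 361) (U = Pow(Rational(101, 19), 2) = Rational(10201, 361) ≈ 28.258)
Mul(Add(Mul(Add(21833, -16137), Pow(Add(U, Function('N')(150, -62)), -1)), -43129), Pow(Add(32083, 20972), -1)) = Mul(Add(Mul(Add(21833, -16137), Pow(Add(Rational(10201, 361), Add(67, 150)), -1)), -43129), Pow(Add(32083, 20972), -1)) = Mul(Add(Mul(5696, Pow(Add(Rational(10201, 361), 217), -1)), -43129), Pow(53055, -1)) = Mul(Add(Mul(5696, Pow(Rational(88538, 361), -1)), -43129), Rational(1, 53055)) = Mul(Add(Mul(5696, Rational(361, 88538)), -43129), Rational(1, 53055)) = Mul(Add(Rational(1028128, 44269), -43129), Rational(1, 53055)) = Mul(Rational(-1908249573, 44269), Rational(1, 53055)) = Rational(-636083191, 782897265)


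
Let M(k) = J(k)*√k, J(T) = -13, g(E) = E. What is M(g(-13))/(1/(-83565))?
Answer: 1086345*I*√13 ≈ 3.9169e+6*I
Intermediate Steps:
M(k) = -13*√k
M(g(-13))/(1/(-83565)) = (-13*I*√13)/(1/(-83565)) = (-13*I*√13)/(-1/83565) = -13*I*√13*(-83565) = 1086345*I*√13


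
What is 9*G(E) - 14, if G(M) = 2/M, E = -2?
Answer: -23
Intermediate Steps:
9*G(E) - 14 = 9*(2/(-2)) - 14 = 9*(2*(-1/2)) - 14 = 9*(-1) - 14 = -9 - 14 = -23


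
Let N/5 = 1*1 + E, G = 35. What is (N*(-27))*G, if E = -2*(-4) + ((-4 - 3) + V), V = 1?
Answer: -14175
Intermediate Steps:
E = 2 (E = -2*(-4) + ((-4 - 3) + 1) = 8 + (-7 + 1) = 8 - 6 = 2)
N = 15 (N = 5*(1*1 + 2) = 5*(1 + 2) = 5*3 = 15)
(N*(-27))*G = (15*(-27))*35 = -405*35 = -14175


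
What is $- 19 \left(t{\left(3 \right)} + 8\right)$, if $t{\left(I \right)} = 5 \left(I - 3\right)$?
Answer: $-152$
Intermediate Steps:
$t{\left(I \right)} = -15 + 5 I$ ($t{\left(I \right)} = 5 \left(-3 + I\right) = -15 + 5 I$)
$- 19 \left(t{\left(3 \right)} + 8\right) = - 19 \left(\left(-15 + 5 \cdot 3\right) + 8\right) = - 19 \left(\left(-15 + 15\right) + 8\right) = - 19 \left(0 + 8\right) = \left(-19\right) 8 = -152$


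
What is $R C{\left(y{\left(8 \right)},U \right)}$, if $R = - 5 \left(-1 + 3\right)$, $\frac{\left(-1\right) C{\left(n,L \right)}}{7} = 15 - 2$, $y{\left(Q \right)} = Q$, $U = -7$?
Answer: $910$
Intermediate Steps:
$C{\left(n,L \right)} = -91$ ($C{\left(n,L \right)} = - 7 \left(15 - 2\right) = \left(-7\right) 13 = -91$)
$R = -10$ ($R = \left(-5\right) 2 = -10$)
$R C{\left(y{\left(8 \right)},U \right)} = \left(-10\right) \left(-91\right) = 910$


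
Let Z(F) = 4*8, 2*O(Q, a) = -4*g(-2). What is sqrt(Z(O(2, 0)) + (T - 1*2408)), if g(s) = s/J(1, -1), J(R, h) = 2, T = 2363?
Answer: I*sqrt(13) ≈ 3.6056*I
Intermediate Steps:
g(s) = s/2
O(Q, a) = 2 (O(Q, a) = (-2*(-2))/2 = (-4*(-1))/2 = (1/2)*4 = 2)
Z(F) = 32
sqrt(Z(O(2, 0)) + (T - 1*2408)) = sqrt(32 + (2363 - 1*2408)) = sqrt(32 + (2363 - 2408)) = sqrt(32 - 45) = sqrt(-13) = I*sqrt(13)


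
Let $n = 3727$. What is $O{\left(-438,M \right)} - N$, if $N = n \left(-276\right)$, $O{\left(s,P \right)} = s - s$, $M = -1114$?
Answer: $1028652$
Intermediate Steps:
$O{\left(s,P \right)} = 0$
$N = -1028652$ ($N = 3727 \left(-276\right) = -1028652$)
$O{\left(-438,M \right)} - N = 0 - -1028652 = 0 + 1028652 = 1028652$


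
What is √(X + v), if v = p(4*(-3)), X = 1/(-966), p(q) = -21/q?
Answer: √1632057/966 ≈ 1.3225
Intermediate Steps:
X = -1/966 ≈ -0.0010352
v = 7/4 (v = -21/(4*(-3)) = -21/(-12) = -21*(-1/12) = 7/4 ≈ 1.7500)
√(X + v) = √(-1/966 + 7/4) = √(3379/1932) = √1632057/966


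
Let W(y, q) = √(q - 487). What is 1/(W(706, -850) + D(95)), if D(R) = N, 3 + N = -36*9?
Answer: -327/108266 - I*√1337/108266 ≈ -0.0030203 - 0.00033773*I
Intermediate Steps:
W(y, q) = √(-487 + q)
N = -327 (N = -3 - 36*9 = -3 - 324 = -327)
D(R) = -327
1/(W(706, -850) + D(95)) = 1/(√(-487 - 850) - 327) = 1/(√(-1337) - 327) = 1/(I*√1337 - 327) = 1/(-327 + I*√1337)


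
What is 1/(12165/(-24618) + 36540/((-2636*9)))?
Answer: -5407754/11001335 ≈ -0.49155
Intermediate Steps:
1/(12165/(-24618) + 36540/((-2636*9))) = 1/(12165*(-1/24618) + 36540/(-23724)) = 1/(-4055/8206 + 36540*(-1/23724)) = 1/(-4055/8206 - 1015/659) = 1/(-11001335/5407754) = -5407754/11001335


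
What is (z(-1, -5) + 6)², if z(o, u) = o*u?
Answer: 121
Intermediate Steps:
(z(-1, -5) + 6)² = (-1*(-5) + 6)² = (5 + 6)² = 11² = 121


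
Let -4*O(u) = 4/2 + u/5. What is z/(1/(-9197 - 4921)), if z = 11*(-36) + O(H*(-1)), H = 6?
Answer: 27967758/5 ≈ 5.5936e+6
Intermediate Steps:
O(u) = -1/2 - u/20 (O(u) = -(4/2 + u/5)/4 = -(4*(1/2) + u*(1/5))/4 = -(2 + u/5)/4 = -1/2 - u/20)
z = -1981/5 (z = 11*(-36) + (-1/2 - 3*(-1)/10) = -396 + (-1/2 - 1/20*(-6)) = -396 + (-1/2 + 3/10) = -396 - 1/5 = -1981/5 ≈ -396.20)
z/(1/(-9197 - 4921)) = -1981/(5*(1/(-9197 - 4921))) = -1981/(5*(1/(-14118))) = -1981/(5*(-1/14118)) = -1981/5*(-14118) = 27967758/5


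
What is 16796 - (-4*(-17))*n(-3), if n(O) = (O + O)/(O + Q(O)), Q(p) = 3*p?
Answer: 16762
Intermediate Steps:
n(O) = ½ (n(O) = (O + O)/(O + 3*O) = (2*O)/((4*O)) = (2*O)*(1/(4*O)) = ½)
16796 - (-4*(-17))*n(-3) = 16796 - (-4*(-17))/2 = 16796 - 68/2 = 16796 - 1*34 = 16796 - 34 = 16762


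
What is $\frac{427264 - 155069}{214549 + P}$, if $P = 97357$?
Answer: $\frac{38885}{44558} \approx 0.87268$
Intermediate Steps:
$\frac{427264 - 155069}{214549 + P} = \frac{427264 - 155069}{214549 + 97357} = \frac{272195}{311906} = 272195 \cdot \frac{1}{311906} = \frac{38885}{44558}$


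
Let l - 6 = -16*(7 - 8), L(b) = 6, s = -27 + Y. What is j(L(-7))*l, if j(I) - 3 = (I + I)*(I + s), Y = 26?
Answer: 1386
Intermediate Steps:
s = -1 (s = -27 + 26 = -1)
j(I) = 3 + 2*I*(-1 + I) (j(I) = 3 + (I + I)*(I - 1) = 3 + (2*I)*(-1 + I) = 3 + 2*I*(-1 + I))
l = 22 (l = 6 - 16*(7 - 8) = 6 - 16*(-1) = 6 + 16 = 22)
j(L(-7))*l = (3 - 2*6 + 2*6²)*22 = (3 - 12 + 2*36)*22 = (3 - 12 + 72)*22 = 63*22 = 1386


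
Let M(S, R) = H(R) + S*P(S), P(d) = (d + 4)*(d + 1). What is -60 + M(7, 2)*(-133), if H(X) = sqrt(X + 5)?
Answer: -81988 - 133*sqrt(7) ≈ -82340.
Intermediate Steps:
H(X) = sqrt(5 + X)
P(d) = (1 + d)*(4 + d) (P(d) = (4 + d)*(1 + d) = (1 + d)*(4 + d))
M(S, R) = sqrt(5 + R) + S*(4 + S**2 + 5*S)
-60 + M(7, 2)*(-133) = -60 + (sqrt(5 + 2) + 7*(4 + 7**2 + 5*7))*(-133) = -60 + (sqrt(7) + 7*(4 + 49 + 35))*(-133) = -60 + (sqrt(7) + 7*88)*(-133) = -60 + (sqrt(7) + 616)*(-133) = -60 + (616 + sqrt(7))*(-133) = -60 + (-81928 - 133*sqrt(7)) = -81988 - 133*sqrt(7)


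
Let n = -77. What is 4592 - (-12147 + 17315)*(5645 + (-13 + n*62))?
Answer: -4429552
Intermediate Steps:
4592 - (-12147 + 17315)*(5645 + (-13 + n*62)) = 4592 - (-12147 + 17315)*(5645 + (-13 - 77*62)) = 4592 - 5168*(5645 + (-13 - 4774)) = 4592 - 5168*(5645 - 4787) = 4592 - 5168*858 = 4592 - 1*4434144 = 4592 - 4434144 = -4429552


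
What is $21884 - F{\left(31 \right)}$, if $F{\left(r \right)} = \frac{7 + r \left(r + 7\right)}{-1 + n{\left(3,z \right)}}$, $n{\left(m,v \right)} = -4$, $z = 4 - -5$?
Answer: $22121$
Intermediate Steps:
$z = 9$ ($z = 4 + 5 = 9$)
$F{\left(r \right)} = - \frac{7}{5} - \frac{r \left(7 + r\right)}{5}$ ($F{\left(r \right)} = \frac{7 + r \left(r + 7\right)}{-1 - 4} = \frac{7 + r \left(7 + r\right)}{-5} = - \frac{7 + r \left(7 + r\right)}{5} = - \frac{7}{5} - \frac{r \left(7 + r\right)}{5}$)
$21884 - F{\left(31 \right)} = 21884 - \left(- \frac{7}{5} - \frac{217}{5} - \frac{31^{2}}{5}\right) = 21884 - \left(- \frac{7}{5} - \frac{217}{5} - \frac{961}{5}\right) = 21884 - -237 = 21884 + 237 = 22121$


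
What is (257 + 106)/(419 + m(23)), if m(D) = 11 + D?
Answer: 121/151 ≈ 0.80132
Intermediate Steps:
(257 + 106)/(419 + m(23)) = (257 + 106)/(419 + (11 + 23)) = 363/(419 + 34) = 363/453 = 363*(1/453) = 121/151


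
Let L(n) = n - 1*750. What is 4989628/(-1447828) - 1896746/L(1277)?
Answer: -687197875411/190751339 ≈ -3602.6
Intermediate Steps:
L(n) = -750 + n (L(n) = n - 750 = -750 + n)
4989628/(-1447828) - 1896746/L(1277) = 4989628/(-1447828) - 1896746/(-750 + 1277) = 4989628*(-1/1447828) - 1896746/527 = -1247407/361957 - 1896746*1/527 = -1247407/361957 - 1896746/527 = -687197875411/190751339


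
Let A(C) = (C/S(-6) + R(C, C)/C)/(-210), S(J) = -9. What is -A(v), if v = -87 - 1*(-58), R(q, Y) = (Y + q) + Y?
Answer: 4/135 ≈ 0.029630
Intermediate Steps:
R(q, Y) = q + 2*Y
v = -29 (v = -87 + 58 = -29)
A(C) = -1/70 + C/1890 (A(C) = (C/(-9) + (C + 2*C)/C)/(-210) = (C*(-⅑) + (3*C)/C)*(-1/210) = (-C/9 + 3)*(-1/210) = (3 - C/9)*(-1/210) = -1/70 + C/1890)
-A(v) = -(-1/70 + (1/1890)*(-29)) = -(-1/70 - 29/1890) = -1*(-4/135) = 4/135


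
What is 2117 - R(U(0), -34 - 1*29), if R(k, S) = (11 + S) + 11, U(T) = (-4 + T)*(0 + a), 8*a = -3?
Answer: 2158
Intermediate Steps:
a = -3/8 (a = (⅛)*(-3) = -3/8 ≈ -0.37500)
U(T) = 3/2 - 3*T/8 (U(T) = (-4 + T)*(0 - 3/8) = (-4 + T)*(-3/8) = 3/2 - 3*T/8)
R(k, S) = 22 + S
2117 - R(U(0), -34 - 1*29) = 2117 - (22 + (-34 - 1*29)) = 2117 - (22 + (-34 - 29)) = 2117 - (22 - 63) = 2117 - 1*(-41) = 2117 + 41 = 2158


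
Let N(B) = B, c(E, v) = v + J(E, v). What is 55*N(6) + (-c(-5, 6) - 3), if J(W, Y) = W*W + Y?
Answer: 290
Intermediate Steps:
J(W, Y) = Y + W**2 (J(W, Y) = W**2 + Y = Y + W**2)
c(E, v) = E**2 + 2*v (c(E, v) = v + (v + E**2) = E**2 + 2*v)
55*N(6) + (-c(-5, 6) - 3) = 55*6 + (-((-5)**2 + 2*6) - 3) = 330 + (-(25 + 12) - 3) = 330 + (-1*37 - 3) = 330 + (-37 - 3) = 330 - 40 = 290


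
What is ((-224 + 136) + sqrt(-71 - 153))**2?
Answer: 7520 - 704*I*sqrt(14) ≈ 7520.0 - 2634.1*I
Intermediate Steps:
((-224 + 136) + sqrt(-71 - 153))**2 = (-88 + sqrt(-224))**2 = (-88 + 4*I*sqrt(14))**2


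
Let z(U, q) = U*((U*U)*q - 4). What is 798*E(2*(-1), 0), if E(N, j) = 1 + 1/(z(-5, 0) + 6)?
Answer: 10773/13 ≈ 828.69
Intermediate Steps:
z(U, q) = U*(-4 + q*U²) (z(U, q) = U*(U²*q - 4) = U*(q*U² - 4) = U*(-4 + q*U²))
E(N, j) = 27/26 (E(N, j) = 1 + 1/(-5*(-4 + 0*(-5)²) + 6) = 1 + 1/(-5*(-4 + 0*25) + 6) = 1 + 1/(-5*(-4 + 0) + 6) = 1 + 1/(-5*(-4) + 6) = 1 + 1/(20 + 6) = 1 + 1/26 = 27/26)
798*E(2*(-1), 0) = 798*(27/26) = 10773/13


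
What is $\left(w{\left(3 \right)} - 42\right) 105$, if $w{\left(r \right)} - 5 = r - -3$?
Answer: $-3255$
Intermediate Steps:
$w{\left(r \right)} = 8 + r$ ($w{\left(r \right)} = 5 + \left(r - -3\right) = 5 + \left(r + 3\right) = 5 + \left(3 + r\right) = 8 + r$)
$\left(w{\left(3 \right)} - 42\right) 105 = \left(\left(8 + 3\right) - 42\right) 105 = \left(11 - 42\right) 105 = \left(-31\right) 105 = -3255$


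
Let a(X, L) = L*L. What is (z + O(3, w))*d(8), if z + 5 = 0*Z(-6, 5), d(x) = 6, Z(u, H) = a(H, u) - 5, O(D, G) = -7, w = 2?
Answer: -72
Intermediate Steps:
a(X, L) = L²
Z(u, H) = -5 + u² (Z(u, H) = u² - 5 = -5 + u²)
z = -5 (z = -5 + 0*(-5 + (-6)²) = -5 + 0*(-5 + 36) = -5 + 0*31 = -5 + 0 = -5)
(z + O(3, w))*d(8) = (-5 - 7)*6 = -12*6 = -72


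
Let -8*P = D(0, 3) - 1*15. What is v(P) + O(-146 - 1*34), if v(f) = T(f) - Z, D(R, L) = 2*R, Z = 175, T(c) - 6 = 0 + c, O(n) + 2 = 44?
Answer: -1001/8 ≈ -125.13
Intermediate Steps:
O(n) = 42 (O(n) = -2 + 44 = 42)
T(c) = 6 + c (T(c) = 6 + (0 + c) = 6 + c)
P = 15/8 (P = -(2*0 - 1*15)/8 = -(0 - 15)/8 = -⅛*(-15) = 15/8 ≈ 1.8750)
v(f) = -169 + f (v(f) = (6 + f) - 1*175 = (6 + f) - 175 = -169 + f)
v(P) + O(-146 - 1*34) = (-169 + 15/8) + 42 = -1337/8 + 42 = -1001/8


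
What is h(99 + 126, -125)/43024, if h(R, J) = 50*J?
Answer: -3125/21512 ≈ -0.14527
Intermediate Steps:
h(99 + 126, -125)/43024 = (50*(-125))/43024 = -6250*1/43024 = -3125/21512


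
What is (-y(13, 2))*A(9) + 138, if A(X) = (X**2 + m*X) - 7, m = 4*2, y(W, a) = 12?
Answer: -1614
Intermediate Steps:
m = 8
A(X) = -7 + X**2 + 8*X (A(X) = (X**2 + 8*X) - 7 = -7 + X**2 + 8*X)
(-y(13, 2))*A(9) + 138 = (-1*12)*(-7 + 9**2 + 8*9) + 138 = -12*(-7 + 81 + 72) + 138 = -12*146 + 138 = -1752 + 138 = -1614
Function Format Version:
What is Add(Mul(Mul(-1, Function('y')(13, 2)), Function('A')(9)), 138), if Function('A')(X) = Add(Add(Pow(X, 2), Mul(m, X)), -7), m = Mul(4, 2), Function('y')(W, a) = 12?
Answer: -1614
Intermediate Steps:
m = 8
Function('A')(X) = Add(-7, Pow(X, 2), Mul(8, X)) (Function('A')(X) = Add(Add(Pow(X, 2), Mul(8, X)), -7) = Add(-7, Pow(X, 2), Mul(8, X)))
Add(Mul(Mul(-1, Function('y')(13, 2)), Function('A')(9)), 138) = Add(Mul(Mul(-1, 12), Add(-7, Pow(9, 2), Mul(8, 9))), 138) = Add(Mul(-12, Add(-7, 81, 72)), 138) = Add(Mul(-12, 146), 138) = Add(-1752, 138) = -1614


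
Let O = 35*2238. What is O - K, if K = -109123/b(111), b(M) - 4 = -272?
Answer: 20883317/268 ≈ 77923.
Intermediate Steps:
O = 78330
b(M) = -268 (b(M) = 4 - 272 = -268)
K = 109123/268 (K = -109123/(-268) = -109123*(-1/268) = 109123/268 ≈ 407.18)
O - K = 78330 - 1*109123/268 = 78330 - 109123/268 = 20883317/268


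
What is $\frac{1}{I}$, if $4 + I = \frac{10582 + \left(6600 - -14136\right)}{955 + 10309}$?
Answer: $- \frac{5632}{6869} \approx -0.81992$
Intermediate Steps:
$I = - \frac{6869}{5632}$ ($I = -4 + \frac{10582 + \left(6600 - -14136\right)}{955 + 10309} = -4 + \frac{10582 + \left(6600 + 14136\right)}{11264} = -4 + \left(10582 + 20736\right) \frac{1}{11264} = -4 + 31318 \cdot \frac{1}{11264} = -4 + \frac{15659}{5632} = - \frac{6869}{5632} \approx -1.2196$)
$\frac{1}{I} = \frac{1}{- \frac{6869}{5632}} = - \frac{5632}{6869}$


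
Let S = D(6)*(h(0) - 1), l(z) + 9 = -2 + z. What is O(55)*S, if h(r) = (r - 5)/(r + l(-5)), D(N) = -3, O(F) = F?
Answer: 1815/16 ≈ 113.44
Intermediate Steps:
l(z) = -11 + z (l(z) = -9 + (-2 + z) = -11 + z)
h(r) = (-5 + r)/(-16 + r) (h(r) = (r - 5)/(r + (-11 - 5)) = (-5 + r)/(r - 16) = (-5 + r)/(-16 + r))
S = 33/16 (S = -3*((-5 + 0)/(-16 + 0) - 1) = -3*(-5/(-16) - 1) = -3*(-1/16*(-5) - 1) = -3*(5/16 - 1) = -3*(-11/16) = 33/16 ≈ 2.0625)
O(55)*S = 55*(33/16) = 1815/16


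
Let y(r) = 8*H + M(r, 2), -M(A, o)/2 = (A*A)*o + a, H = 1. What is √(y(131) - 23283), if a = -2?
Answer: I*√91915 ≈ 303.17*I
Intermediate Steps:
M(A, o) = 4 - 2*o*A² (M(A, o) = -2*((A*A)*o - 2) = -2*(A²*o - 2) = -2*(o*A² - 2) = -2*(-2 + o*A²) = 4 - 2*o*A²)
y(r) = 12 - 4*r² (y(r) = 8*1 + (4 - 2*2*r²) = 8 + (4 - 4*r²) = 12 - 4*r²)
√(y(131) - 23283) = √((12 - 4*131²) - 23283) = √((12 - 4*17161) - 23283) = √((12 - 68644) - 23283) = √(-68632 - 23283) = √(-91915) = I*√91915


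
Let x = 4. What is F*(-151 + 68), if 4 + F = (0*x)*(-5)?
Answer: 332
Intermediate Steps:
F = -4 (F = -4 + (0*4)*(-5) = -4 + 0*(-5) = -4 + 0 = -4)
F*(-151 + 68) = -4*(-151 + 68) = -4*(-83) = 332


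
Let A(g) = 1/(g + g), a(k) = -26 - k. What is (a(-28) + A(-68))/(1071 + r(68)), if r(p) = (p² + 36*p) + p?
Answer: 271/1116696 ≈ 0.00024268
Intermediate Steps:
r(p) = p² + 37*p
A(g) = 1/(2*g)
(a(-28) + A(-68))/(1071 + r(68)) = ((-26 - 1*(-28)) + (½)/(-68))/(1071 + 68*(37 + 68)) = ((-26 + 28) + (½)*(-1/68))/(1071 + 68*105) = (2 - 1/136)/(1071 + 7140) = (271/136)/8211 = (271/136)*(1/8211) = 271/1116696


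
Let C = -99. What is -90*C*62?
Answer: 552420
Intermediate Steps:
-90*C*62 = -90*(-99)*62 = 8910*62 = 552420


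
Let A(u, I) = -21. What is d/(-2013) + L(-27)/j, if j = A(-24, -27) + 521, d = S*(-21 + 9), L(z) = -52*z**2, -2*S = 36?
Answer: -6368067/83875 ≈ -75.923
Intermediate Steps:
S = -18 (S = -1/2*36 = -18)
d = 216 (d = -18*(-21 + 9) = -18*(-12) = 216)
j = 500 (j = -21 + 521 = 500)
d/(-2013) + L(-27)/j = 216/(-2013) - 52*(-27)**2/500 = 216*(-1/2013) - 52*729*(1/500) = -72/671 - 37908*1/500 = -72/671 - 9477/125 = -6368067/83875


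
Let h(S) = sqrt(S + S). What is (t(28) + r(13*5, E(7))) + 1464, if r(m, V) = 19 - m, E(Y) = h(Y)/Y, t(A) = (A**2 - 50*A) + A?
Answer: 830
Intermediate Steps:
h(S) = sqrt(2)*sqrt(S) (h(S) = sqrt(2*S) = sqrt(2)*sqrt(S))
t(A) = A**2 - 49*A
E(Y) = sqrt(2)/sqrt(Y) (E(Y) = (sqrt(2)*sqrt(Y))/Y = sqrt(2)/sqrt(Y))
(t(28) + r(13*5, E(7))) + 1464 = (28*(-49 + 28) + (19 - 13*5)) + 1464 = (28*(-21) + (19 - 1*65)) + 1464 = (-588 + (19 - 65)) + 1464 = (-588 - 46) + 1464 = -634 + 1464 = 830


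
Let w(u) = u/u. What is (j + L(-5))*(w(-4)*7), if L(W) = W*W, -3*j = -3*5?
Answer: 210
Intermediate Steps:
w(u) = 1
j = 5 (j = -(-1)*5 = -⅓*(-15) = 5)
L(W) = W²
(j + L(-5))*(w(-4)*7) = (5 + (-5)²)*(1*7) = (5 + 25)*7 = 30*7 = 210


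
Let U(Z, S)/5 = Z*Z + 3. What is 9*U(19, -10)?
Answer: 16380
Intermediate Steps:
U(Z, S) = 15 + 5*Z² (U(Z, S) = 5*(Z*Z + 3) = 5*(Z² + 3) = 5*(3 + Z²) = 15 + 5*Z²)
9*U(19, -10) = 9*(15 + 5*19²) = 9*(15 + 5*361) = 9*(15 + 1805) = 9*1820 = 16380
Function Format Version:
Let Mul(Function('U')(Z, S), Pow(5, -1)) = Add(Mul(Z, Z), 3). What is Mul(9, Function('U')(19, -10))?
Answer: 16380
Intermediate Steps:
Function('U')(Z, S) = Add(15, Mul(5, Pow(Z, 2))) (Function('U')(Z, S) = Mul(5, Add(Mul(Z, Z), 3)) = Mul(5, Add(Pow(Z, 2), 3)) = Mul(5, Add(3, Pow(Z, 2))) = Add(15, Mul(5, Pow(Z, 2))))
Mul(9, Function('U')(19, -10)) = Mul(9, Add(15, Mul(5, Pow(19, 2)))) = Mul(9, Add(15, Mul(5, 361))) = Mul(9, Add(15, 1805)) = Mul(9, 1820) = 16380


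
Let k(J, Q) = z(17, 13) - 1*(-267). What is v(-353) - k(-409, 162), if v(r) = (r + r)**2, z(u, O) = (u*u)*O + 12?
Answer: 494400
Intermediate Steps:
z(u, O) = 12 + O*u**2 (z(u, O) = u**2*O + 12 = O*u**2 + 12 = 12 + O*u**2)
k(J, Q) = 4036 (k(J, Q) = (12 + 13*17**2) - 1*(-267) = (12 + 13*289) + 267 = (12 + 3757) + 267 = 3769 + 267 = 4036)
v(r) = 4*r**2 (v(r) = (2*r)**2 = 4*r**2)
v(-353) - k(-409, 162) = 4*(-353)**2 - 1*4036 = 4*124609 - 4036 = 498436 - 4036 = 494400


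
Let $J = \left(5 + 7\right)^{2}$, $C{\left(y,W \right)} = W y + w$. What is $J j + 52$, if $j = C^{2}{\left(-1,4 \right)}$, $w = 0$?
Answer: $2356$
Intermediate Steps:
$C{\left(y,W \right)} = W y$ ($C{\left(y,W \right)} = W y + 0 = W y$)
$J = 144$ ($J = 12^{2} = 144$)
$j = 16$ ($j = \left(4 \left(-1\right)\right)^{2} = \left(-4\right)^{2} = 16$)
$J j + 52 = 144 \cdot 16 + 52 = 2304 + 52 = 2356$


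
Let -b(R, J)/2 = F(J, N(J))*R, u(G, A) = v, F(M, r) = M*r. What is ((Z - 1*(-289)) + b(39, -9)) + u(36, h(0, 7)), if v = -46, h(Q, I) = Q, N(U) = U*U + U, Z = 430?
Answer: 51217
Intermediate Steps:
N(U) = U + U² (N(U) = U² + U = U + U²)
u(G, A) = -46
b(R, J) = -2*R*J²*(1 + J) (b(R, J) = -2*J*(J*(1 + J))*R = -2*J²*(1 + J)*R = -2*R*J²*(1 + J))
((Z - 1*(-289)) + b(39, -9)) + u(36, h(0, 7)) = ((430 - 1*(-289)) - 2*39*(-9)²*(1 - 9)) - 46 = ((430 + 289) - 2*39*81*(-8)) - 46 = (719 + 50544) - 46 = 51263 - 46 = 51217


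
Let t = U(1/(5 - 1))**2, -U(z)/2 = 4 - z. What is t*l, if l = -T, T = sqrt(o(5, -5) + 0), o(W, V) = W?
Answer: -225*sqrt(5)/4 ≈ -125.78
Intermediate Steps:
U(z) = -8 + 2*z (U(z) = -2*(4 - z) = -8 + 2*z)
T = sqrt(5) (T = sqrt(5 + 0) = sqrt(5) ≈ 2.2361)
t = 225/4 (t = (-8 + 2/(5 - 1))**2 = (-8 + 2/4)**2 = (-8 + 2*(1/4))**2 = (-8 + 1/2)**2 = (-15/2)**2 = 225/4 ≈ 56.250)
l = -sqrt(5) ≈ -2.2361
t*l = 225*(-sqrt(5))/4 = -225*sqrt(5)/4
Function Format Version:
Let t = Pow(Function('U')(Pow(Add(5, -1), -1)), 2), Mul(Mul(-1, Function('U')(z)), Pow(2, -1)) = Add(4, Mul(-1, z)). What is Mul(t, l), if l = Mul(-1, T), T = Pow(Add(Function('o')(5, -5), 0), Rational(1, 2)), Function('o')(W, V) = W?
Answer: Mul(Rational(-225, 4), Pow(5, Rational(1, 2))) ≈ -125.78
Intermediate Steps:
Function('U')(z) = Add(-8, Mul(2, z)) (Function('U')(z) = Mul(-2, Add(4, Mul(-1, z))) = Add(-8, Mul(2, z)))
T = Pow(5, Rational(1, 2)) (T = Pow(Add(5, 0), Rational(1, 2)) = Pow(5, Rational(1, 2)) ≈ 2.2361)
t = Rational(225, 4) (t = Pow(Add(-8, Mul(2, Pow(Add(5, -1), -1))), 2) = Pow(Add(-8, Mul(2, Pow(4, -1))), 2) = Pow(Add(-8, Mul(2, Rational(1, 4))), 2) = Pow(Add(-8, Rational(1, 2)), 2) = Pow(Rational(-15, 2), 2) = Rational(225, 4) ≈ 56.250)
l = Mul(-1, Pow(5, Rational(1, 2))) ≈ -2.2361
Mul(t, l) = Mul(Rational(225, 4), Mul(-1, Pow(5, Rational(1, 2)))) = Mul(Rational(-225, 4), Pow(5, Rational(1, 2)))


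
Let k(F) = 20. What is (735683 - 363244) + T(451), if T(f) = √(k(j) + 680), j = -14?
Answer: 372439 + 10*√7 ≈ 3.7247e+5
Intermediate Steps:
T(f) = 10*√7 (T(f) = √(20 + 680) = √700 = 10*√7)
(735683 - 363244) + T(451) = (735683 - 363244) + 10*√7 = 372439 + 10*√7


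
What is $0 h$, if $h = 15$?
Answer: $0$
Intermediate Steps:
$0 h = 0 \cdot 15 = 0$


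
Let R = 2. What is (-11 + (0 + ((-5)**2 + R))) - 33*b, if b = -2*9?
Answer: 610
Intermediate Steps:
b = -18
(-11 + (0 + ((-5)**2 + R))) - 33*b = (-11 + (0 + ((-5)**2 + 2))) - 33*(-18) = (-11 + (0 + (25 + 2))) + 594 = (-11 + (0 + 27)) + 594 = (-11 + 27) + 594 = 16 + 594 = 610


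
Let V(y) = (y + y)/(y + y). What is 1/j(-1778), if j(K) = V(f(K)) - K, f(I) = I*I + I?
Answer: 1/1779 ≈ 0.00056211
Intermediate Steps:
f(I) = I + I² (f(I) = I² + I = I + I²)
V(y) = 1 (V(y) = (2*y)/((2*y)) = (2*y)*(1/(2*y)) = 1)
j(K) = 1 - K
1/j(-1778) = 1/(1 - 1*(-1778)) = 1/(1 + 1778) = 1/1779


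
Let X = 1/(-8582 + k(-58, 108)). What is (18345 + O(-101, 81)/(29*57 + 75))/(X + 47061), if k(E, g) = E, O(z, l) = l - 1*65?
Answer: 158500880/406607039 ≈ 0.38981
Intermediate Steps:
O(z, l) = -65 + l (O(z, l) = l - 65 = -65 + l)
X = -1/8640 (X = 1/(-8582 - 58) = 1/(-8640) = -1/8640 ≈ -0.00011574)
(18345 + O(-101, 81)/(29*57 + 75))/(X + 47061) = (18345 + (-65 + 81)/(29*57 + 75))/(-1/8640 + 47061) = (18345 + 16/(1653 + 75))/(406607039/8640) = (18345 + 16/1728)*(8640/406607039) = (18345 + 16*(1/1728))*(8640/406607039) = (18345 + 1/108)*(8640/406607039) = (1981261/108)*(8640/406607039) = 158500880/406607039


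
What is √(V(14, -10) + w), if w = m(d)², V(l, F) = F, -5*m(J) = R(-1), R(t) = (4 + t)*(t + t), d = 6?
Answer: I*√214/5 ≈ 2.9257*I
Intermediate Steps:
R(t) = 2*t*(4 + t) (R(t) = (4 + t)*(2*t) = 2*t*(4 + t))
m(J) = 6/5 (m(J) = -2*(-1)*(4 - 1)/5 = -2*(-1)*3/5 = -⅕*(-6) = 6/5)
w = 36/25 (w = (6/5)² = 36/25 ≈ 1.4400)
√(V(14, -10) + w) = √(-10 + 36/25) = √(-214/25) = I*√214/5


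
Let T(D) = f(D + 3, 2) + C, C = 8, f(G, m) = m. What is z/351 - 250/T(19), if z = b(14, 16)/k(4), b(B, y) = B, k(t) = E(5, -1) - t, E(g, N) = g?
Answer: -8761/351 ≈ -24.960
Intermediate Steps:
k(t) = 5 - t
T(D) = 10 (T(D) = 2 + 8 = 10)
z = 14 (z = 14/(5 - 1*4) = 14/(5 - 4) = 14/1 = 14*1 = 14)
z/351 - 250/T(19) = 14/351 - 250/10 = 14*(1/351) - 250*⅒ = 14/351 - 25 = -8761/351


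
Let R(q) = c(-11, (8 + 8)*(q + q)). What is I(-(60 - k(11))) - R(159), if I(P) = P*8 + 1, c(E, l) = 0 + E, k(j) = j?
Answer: -380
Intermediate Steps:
c(E, l) = E
R(q) = -11
I(P) = 1 + 8*P (I(P) = 8*P + 1 = 1 + 8*P)
I(-(60 - k(11))) - R(159) = (1 + 8*(-(60 - 1*11))) - 1*(-11) = (1 + 8*(-(60 - 11))) + 11 = (1 + 8*(-1*49)) + 11 = (1 + 8*(-49)) + 11 = (1 - 392) + 11 = -391 + 11 = -380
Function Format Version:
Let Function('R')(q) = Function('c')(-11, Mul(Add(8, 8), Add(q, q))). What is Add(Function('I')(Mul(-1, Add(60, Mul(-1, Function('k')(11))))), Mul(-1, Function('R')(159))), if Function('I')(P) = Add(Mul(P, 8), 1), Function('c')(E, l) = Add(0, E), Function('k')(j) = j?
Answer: -380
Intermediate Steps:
Function('c')(E, l) = E
Function('R')(q) = -11
Function('I')(P) = Add(1, Mul(8, P)) (Function('I')(P) = Add(Mul(8, P), 1) = Add(1, Mul(8, P)))
Add(Function('I')(Mul(-1, Add(60, Mul(-1, Function('k')(11))))), Mul(-1, Function('R')(159))) = Add(Add(1, Mul(8, Mul(-1, Add(60, Mul(-1, 11))))), Mul(-1, -11)) = Add(Add(1, Mul(8, Mul(-1, Add(60, -11)))), 11) = Add(Add(1, Mul(8, Mul(-1, 49))), 11) = Add(Add(1, Mul(8, -49)), 11) = Add(Add(1, -392), 11) = Add(-391, 11) = -380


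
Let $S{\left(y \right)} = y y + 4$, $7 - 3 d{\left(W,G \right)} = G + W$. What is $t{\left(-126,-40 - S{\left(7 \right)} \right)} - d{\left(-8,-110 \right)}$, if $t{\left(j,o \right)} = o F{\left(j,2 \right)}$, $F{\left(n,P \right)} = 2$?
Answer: $- \frac{683}{3} \approx -227.67$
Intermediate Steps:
$d{\left(W,G \right)} = \frac{7}{3} - \frac{G}{3} - \frac{W}{3}$ ($d{\left(W,G \right)} = \frac{7}{3} - \frac{G + W}{3} = \frac{7}{3} - \left(\frac{G}{3} + \frac{W}{3}\right) = \frac{7}{3} - \frac{G}{3} - \frac{W}{3}$)
$S{\left(y \right)} = 4 + y^{2}$ ($S{\left(y \right)} = y^{2} + 4 = 4 + y^{2}$)
$t{\left(j,o \right)} = 2 o$ ($t{\left(j,o \right)} = o 2 = 2 o$)
$t{\left(-126,-40 - S{\left(7 \right)} \right)} - d{\left(-8,-110 \right)} = 2 \left(-40 - \left(4 + 7^{2}\right)\right) - \left(\frac{7}{3} - - \frac{110}{3} - - \frac{8}{3}\right) = 2 \left(-40 - \left(4 + 49\right)\right) - \left(\frac{7}{3} + \frac{110}{3} + \frac{8}{3}\right) = 2 \left(-40 - 53\right) - \frac{125}{3} = 2 \left(-93\right) - \frac{125}{3} = -186 - \frac{125}{3} = - \frac{683}{3}$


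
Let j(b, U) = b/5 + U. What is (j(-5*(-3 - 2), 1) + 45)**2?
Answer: 2601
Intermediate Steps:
j(b, U) = U + b/5 (j(b, U) = b*(1/5) + U = b/5 + U = U + b/5)
(j(-5*(-3 - 2), 1) + 45)**2 = ((1 + (-5*(-3 - 2))/5) + 45)**2 = ((1 + (-5*(-5))/5) + 45)**2 = ((1 + (1/5)*25) + 45)**2 = ((1 + 5) + 45)**2 = (6 + 45)**2 = 51**2 = 2601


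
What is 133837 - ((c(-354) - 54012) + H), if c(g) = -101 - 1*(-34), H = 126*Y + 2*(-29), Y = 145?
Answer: 169704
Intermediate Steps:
H = 18212 (H = 126*145 + 2*(-29) = 18270 - 58 = 18212)
c(g) = -67 (c(g) = -101 + 34 = -67)
133837 - ((c(-354) - 54012) + H) = 133837 - ((-67 - 54012) + 18212) = 133837 - (-54079 + 18212) = 133837 - 1*(-35867) = 133837 + 35867 = 169704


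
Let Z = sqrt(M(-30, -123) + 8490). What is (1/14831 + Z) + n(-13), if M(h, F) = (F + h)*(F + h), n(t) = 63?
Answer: 934354/14831 + 7*sqrt(651) ≈ 241.60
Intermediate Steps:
M(h, F) = (F + h)**2
Z = 7*sqrt(651) (Z = sqrt((-123 - 30)**2 + 8490) = sqrt((-153)**2 + 8490) = sqrt(23409 + 8490) = sqrt(31899) = 7*sqrt(651) ≈ 178.60)
(1/14831 + Z) + n(-13) = (1/14831 + 7*sqrt(651)) + 63 = 934354/14831 + 7*sqrt(651)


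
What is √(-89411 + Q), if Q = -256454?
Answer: I*√345865 ≈ 588.1*I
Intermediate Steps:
√(-89411 + Q) = √(-89411 - 256454) = √(-345865) = I*√345865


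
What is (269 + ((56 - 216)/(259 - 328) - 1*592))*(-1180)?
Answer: 26109860/69 ≈ 3.7840e+5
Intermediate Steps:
(269 + ((56 - 216)/(259 - 328) - 1*592))*(-1180) = (269 + (-160/(-69) - 592))*(-1180) = (269 + (-160*(-1/69) - 592))*(-1180) = (269 + (160/69 - 592))*(-1180) = (269 - 40688/69)*(-1180) = -22127/69*(-1180) = 26109860/69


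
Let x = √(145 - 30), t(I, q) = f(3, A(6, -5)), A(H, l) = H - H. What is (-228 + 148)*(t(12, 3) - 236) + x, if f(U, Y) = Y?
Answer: 18880 + √115 ≈ 18891.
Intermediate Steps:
A(H, l) = 0
t(I, q) = 0
x = √115 ≈ 10.724
(-228 + 148)*(t(12, 3) - 236) + x = (-228 + 148)*(0 - 236) + √115 = -80*(-236) + √115 = 18880 + √115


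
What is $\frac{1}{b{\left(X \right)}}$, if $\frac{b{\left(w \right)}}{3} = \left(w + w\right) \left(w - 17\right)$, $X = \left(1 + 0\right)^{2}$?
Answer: $- \frac{1}{96} \approx -0.010417$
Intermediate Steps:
$X = 1$ ($X = 1^{2} = 1$)
$b{\left(w \right)} = 6 w \left(-17 + w\right)$ ($b{\left(w \right)} = 3 \left(w + w\right) \left(w - 17\right) = 3 \cdot 2 w \left(-17 + w\right) = 6 w \left(-17 + w\right)$)
$\frac{1}{b{\left(X \right)}} = \frac{1}{6 \cdot 1 \left(-17 + 1\right)} = \frac{1}{6 \cdot 1 \left(-16\right)} = \frac{1}{-96} = - \frac{1}{96}$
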